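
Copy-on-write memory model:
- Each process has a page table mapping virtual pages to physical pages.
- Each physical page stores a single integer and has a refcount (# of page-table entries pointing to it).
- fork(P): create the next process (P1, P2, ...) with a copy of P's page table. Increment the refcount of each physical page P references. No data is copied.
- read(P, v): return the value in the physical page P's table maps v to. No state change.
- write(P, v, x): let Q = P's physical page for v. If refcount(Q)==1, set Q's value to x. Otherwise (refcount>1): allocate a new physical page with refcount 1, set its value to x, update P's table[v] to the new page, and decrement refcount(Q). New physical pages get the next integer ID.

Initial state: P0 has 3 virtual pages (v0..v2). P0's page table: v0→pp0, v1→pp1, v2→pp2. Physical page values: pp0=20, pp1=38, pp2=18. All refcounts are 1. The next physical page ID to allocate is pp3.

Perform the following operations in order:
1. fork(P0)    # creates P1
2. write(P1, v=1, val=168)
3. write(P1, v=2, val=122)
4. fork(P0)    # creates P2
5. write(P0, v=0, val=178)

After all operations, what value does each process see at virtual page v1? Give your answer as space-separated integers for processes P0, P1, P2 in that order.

Answer: 38 168 38

Derivation:
Op 1: fork(P0) -> P1. 3 ppages; refcounts: pp0:2 pp1:2 pp2:2
Op 2: write(P1, v1, 168). refcount(pp1)=2>1 -> COPY to pp3. 4 ppages; refcounts: pp0:2 pp1:1 pp2:2 pp3:1
Op 3: write(P1, v2, 122). refcount(pp2)=2>1 -> COPY to pp4. 5 ppages; refcounts: pp0:2 pp1:1 pp2:1 pp3:1 pp4:1
Op 4: fork(P0) -> P2. 5 ppages; refcounts: pp0:3 pp1:2 pp2:2 pp3:1 pp4:1
Op 5: write(P0, v0, 178). refcount(pp0)=3>1 -> COPY to pp5. 6 ppages; refcounts: pp0:2 pp1:2 pp2:2 pp3:1 pp4:1 pp5:1
P0: v1 -> pp1 = 38
P1: v1 -> pp3 = 168
P2: v1 -> pp1 = 38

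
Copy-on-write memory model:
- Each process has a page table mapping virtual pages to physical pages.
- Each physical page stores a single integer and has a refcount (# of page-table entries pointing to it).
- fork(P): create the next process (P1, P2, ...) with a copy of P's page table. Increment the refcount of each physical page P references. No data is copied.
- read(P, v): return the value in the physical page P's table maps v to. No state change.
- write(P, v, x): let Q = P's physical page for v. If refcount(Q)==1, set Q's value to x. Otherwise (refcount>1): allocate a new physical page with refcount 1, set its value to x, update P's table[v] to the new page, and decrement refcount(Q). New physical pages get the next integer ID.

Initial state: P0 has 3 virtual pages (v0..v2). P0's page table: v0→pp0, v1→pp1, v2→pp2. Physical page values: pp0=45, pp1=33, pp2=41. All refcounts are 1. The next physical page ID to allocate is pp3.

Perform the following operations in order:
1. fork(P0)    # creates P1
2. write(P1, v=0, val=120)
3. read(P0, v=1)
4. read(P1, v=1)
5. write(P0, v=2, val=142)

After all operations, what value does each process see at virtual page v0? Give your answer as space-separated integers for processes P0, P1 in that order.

Answer: 45 120

Derivation:
Op 1: fork(P0) -> P1. 3 ppages; refcounts: pp0:2 pp1:2 pp2:2
Op 2: write(P1, v0, 120). refcount(pp0)=2>1 -> COPY to pp3. 4 ppages; refcounts: pp0:1 pp1:2 pp2:2 pp3:1
Op 3: read(P0, v1) -> 33. No state change.
Op 4: read(P1, v1) -> 33. No state change.
Op 5: write(P0, v2, 142). refcount(pp2)=2>1 -> COPY to pp4. 5 ppages; refcounts: pp0:1 pp1:2 pp2:1 pp3:1 pp4:1
P0: v0 -> pp0 = 45
P1: v0 -> pp3 = 120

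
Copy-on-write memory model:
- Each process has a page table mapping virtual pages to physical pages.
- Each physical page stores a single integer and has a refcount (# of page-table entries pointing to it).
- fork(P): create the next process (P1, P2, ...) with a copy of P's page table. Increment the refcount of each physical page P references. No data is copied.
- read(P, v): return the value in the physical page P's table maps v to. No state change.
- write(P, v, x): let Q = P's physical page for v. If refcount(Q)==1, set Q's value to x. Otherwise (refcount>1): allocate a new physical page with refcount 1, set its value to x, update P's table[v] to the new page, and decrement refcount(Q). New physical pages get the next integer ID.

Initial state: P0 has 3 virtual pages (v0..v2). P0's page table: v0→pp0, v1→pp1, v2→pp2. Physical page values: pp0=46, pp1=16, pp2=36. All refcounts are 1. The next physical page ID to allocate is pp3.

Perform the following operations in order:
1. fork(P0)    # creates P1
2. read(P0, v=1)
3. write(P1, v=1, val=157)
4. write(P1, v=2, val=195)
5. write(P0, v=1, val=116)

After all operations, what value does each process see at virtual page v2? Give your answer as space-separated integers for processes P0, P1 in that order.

Op 1: fork(P0) -> P1. 3 ppages; refcounts: pp0:2 pp1:2 pp2:2
Op 2: read(P0, v1) -> 16. No state change.
Op 3: write(P1, v1, 157). refcount(pp1)=2>1 -> COPY to pp3. 4 ppages; refcounts: pp0:2 pp1:1 pp2:2 pp3:1
Op 4: write(P1, v2, 195). refcount(pp2)=2>1 -> COPY to pp4. 5 ppages; refcounts: pp0:2 pp1:1 pp2:1 pp3:1 pp4:1
Op 5: write(P0, v1, 116). refcount(pp1)=1 -> write in place. 5 ppages; refcounts: pp0:2 pp1:1 pp2:1 pp3:1 pp4:1
P0: v2 -> pp2 = 36
P1: v2 -> pp4 = 195

Answer: 36 195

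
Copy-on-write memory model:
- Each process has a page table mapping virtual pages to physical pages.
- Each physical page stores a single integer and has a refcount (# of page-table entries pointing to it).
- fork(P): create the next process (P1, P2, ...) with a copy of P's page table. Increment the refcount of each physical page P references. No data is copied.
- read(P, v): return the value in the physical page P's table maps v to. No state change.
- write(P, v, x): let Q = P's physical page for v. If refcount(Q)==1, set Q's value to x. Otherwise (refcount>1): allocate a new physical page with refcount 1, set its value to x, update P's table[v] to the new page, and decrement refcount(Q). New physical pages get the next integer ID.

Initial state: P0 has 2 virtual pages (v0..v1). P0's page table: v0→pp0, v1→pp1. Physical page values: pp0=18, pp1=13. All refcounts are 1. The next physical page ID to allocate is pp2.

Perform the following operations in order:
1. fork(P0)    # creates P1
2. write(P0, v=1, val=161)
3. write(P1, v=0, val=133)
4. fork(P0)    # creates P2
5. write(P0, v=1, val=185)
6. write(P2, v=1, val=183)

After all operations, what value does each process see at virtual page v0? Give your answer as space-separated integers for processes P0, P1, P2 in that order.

Op 1: fork(P0) -> P1. 2 ppages; refcounts: pp0:2 pp1:2
Op 2: write(P0, v1, 161). refcount(pp1)=2>1 -> COPY to pp2. 3 ppages; refcounts: pp0:2 pp1:1 pp2:1
Op 3: write(P1, v0, 133). refcount(pp0)=2>1 -> COPY to pp3. 4 ppages; refcounts: pp0:1 pp1:1 pp2:1 pp3:1
Op 4: fork(P0) -> P2. 4 ppages; refcounts: pp0:2 pp1:1 pp2:2 pp3:1
Op 5: write(P0, v1, 185). refcount(pp2)=2>1 -> COPY to pp4. 5 ppages; refcounts: pp0:2 pp1:1 pp2:1 pp3:1 pp4:1
Op 6: write(P2, v1, 183). refcount(pp2)=1 -> write in place. 5 ppages; refcounts: pp0:2 pp1:1 pp2:1 pp3:1 pp4:1
P0: v0 -> pp0 = 18
P1: v0 -> pp3 = 133
P2: v0 -> pp0 = 18

Answer: 18 133 18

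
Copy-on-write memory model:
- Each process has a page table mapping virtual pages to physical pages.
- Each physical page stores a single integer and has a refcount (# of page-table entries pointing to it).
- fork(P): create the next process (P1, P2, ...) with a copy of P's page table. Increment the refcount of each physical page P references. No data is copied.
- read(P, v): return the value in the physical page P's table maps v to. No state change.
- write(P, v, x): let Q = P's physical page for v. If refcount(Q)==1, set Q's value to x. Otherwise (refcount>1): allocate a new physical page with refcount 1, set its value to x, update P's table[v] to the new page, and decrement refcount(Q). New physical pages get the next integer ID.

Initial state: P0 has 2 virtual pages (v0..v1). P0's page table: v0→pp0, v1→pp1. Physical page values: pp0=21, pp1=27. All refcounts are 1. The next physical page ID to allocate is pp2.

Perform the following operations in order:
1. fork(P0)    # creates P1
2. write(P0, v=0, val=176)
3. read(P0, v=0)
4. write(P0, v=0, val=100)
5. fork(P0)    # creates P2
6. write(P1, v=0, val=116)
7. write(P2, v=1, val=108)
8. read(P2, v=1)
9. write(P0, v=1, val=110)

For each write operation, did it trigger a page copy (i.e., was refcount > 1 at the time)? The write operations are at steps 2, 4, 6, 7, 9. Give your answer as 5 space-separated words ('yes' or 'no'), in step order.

Op 1: fork(P0) -> P1. 2 ppages; refcounts: pp0:2 pp1:2
Op 2: write(P0, v0, 176). refcount(pp0)=2>1 -> COPY to pp2. 3 ppages; refcounts: pp0:1 pp1:2 pp2:1
Op 3: read(P0, v0) -> 176. No state change.
Op 4: write(P0, v0, 100). refcount(pp2)=1 -> write in place. 3 ppages; refcounts: pp0:1 pp1:2 pp2:1
Op 5: fork(P0) -> P2. 3 ppages; refcounts: pp0:1 pp1:3 pp2:2
Op 6: write(P1, v0, 116). refcount(pp0)=1 -> write in place. 3 ppages; refcounts: pp0:1 pp1:3 pp2:2
Op 7: write(P2, v1, 108). refcount(pp1)=3>1 -> COPY to pp3. 4 ppages; refcounts: pp0:1 pp1:2 pp2:2 pp3:1
Op 8: read(P2, v1) -> 108. No state change.
Op 9: write(P0, v1, 110). refcount(pp1)=2>1 -> COPY to pp4. 5 ppages; refcounts: pp0:1 pp1:1 pp2:2 pp3:1 pp4:1

yes no no yes yes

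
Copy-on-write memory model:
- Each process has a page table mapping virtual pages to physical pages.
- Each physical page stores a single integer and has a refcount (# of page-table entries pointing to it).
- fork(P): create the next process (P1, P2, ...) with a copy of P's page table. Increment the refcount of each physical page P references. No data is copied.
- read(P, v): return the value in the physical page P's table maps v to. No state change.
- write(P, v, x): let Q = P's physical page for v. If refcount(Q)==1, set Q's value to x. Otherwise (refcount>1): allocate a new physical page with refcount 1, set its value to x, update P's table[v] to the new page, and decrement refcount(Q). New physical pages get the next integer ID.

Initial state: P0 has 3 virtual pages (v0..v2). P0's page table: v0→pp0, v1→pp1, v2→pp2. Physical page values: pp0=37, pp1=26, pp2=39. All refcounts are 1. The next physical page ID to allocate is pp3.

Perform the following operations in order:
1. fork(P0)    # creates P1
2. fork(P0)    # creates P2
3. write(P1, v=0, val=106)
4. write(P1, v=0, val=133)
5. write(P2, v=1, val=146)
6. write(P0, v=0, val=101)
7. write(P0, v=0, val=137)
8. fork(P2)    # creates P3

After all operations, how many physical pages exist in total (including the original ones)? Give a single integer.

Op 1: fork(P0) -> P1. 3 ppages; refcounts: pp0:2 pp1:2 pp2:2
Op 2: fork(P0) -> P2. 3 ppages; refcounts: pp0:3 pp1:3 pp2:3
Op 3: write(P1, v0, 106). refcount(pp0)=3>1 -> COPY to pp3. 4 ppages; refcounts: pp0:2 pp1:3 pp2:3 pp3:1
Op 4: write(P1, v0, 133). refcount(pp3)=1 -> write in place. 4 ppages; refcounts: pp0:2 pp1:3 pp2:3 pp3:1
Op 5: write(P2, v1, 146). refcount(pp1)=3>1 -> COPY to pp4. 5 ppages; refcounts: pp0:2 pp1:2 pp2:3 pp3:1 pp4:1
Op 6: write(P0, v0, 101). refcount(pp0)=2>1 -> COPY to pp5. 6 ppages; refcounts: pp0:1 pp1:2 pp2:3 pp3:1 pp4:1 pp5:1
Op 7: write(P0, v0, 137). refcount(pp5)=1 -> write in place. 6 ppages; refcounts: pp0:1 pp1:2 pp2:3 pp3:1 pp4:1 pp5:1
Op 8: fork(P2) -> P3. 6 ppages; refcounts: pp0:2 pp1:2 pp2:4 pp3:1 pp4:2 pp5:1

Answer: 6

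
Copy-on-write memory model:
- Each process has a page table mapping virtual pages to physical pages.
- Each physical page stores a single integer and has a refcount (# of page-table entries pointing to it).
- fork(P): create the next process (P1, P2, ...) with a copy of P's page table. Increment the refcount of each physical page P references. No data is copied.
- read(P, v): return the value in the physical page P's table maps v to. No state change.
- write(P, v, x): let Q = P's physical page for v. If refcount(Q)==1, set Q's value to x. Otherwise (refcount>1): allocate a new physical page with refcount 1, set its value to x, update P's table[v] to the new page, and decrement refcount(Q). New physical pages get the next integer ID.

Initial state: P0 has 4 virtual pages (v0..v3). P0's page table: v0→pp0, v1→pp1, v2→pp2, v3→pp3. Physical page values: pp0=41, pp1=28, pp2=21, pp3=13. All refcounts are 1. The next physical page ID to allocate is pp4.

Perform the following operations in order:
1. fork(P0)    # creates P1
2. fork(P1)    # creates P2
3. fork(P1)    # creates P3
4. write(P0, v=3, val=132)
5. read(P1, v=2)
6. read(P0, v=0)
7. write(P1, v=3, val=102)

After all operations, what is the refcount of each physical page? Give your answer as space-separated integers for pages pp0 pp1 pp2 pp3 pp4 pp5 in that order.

Answer: 4 4 4 2 1 1

Derivation:
Op 1: fork(P0) -> P1. 4 ppages; refcounts: pp0:2 pp1:2 pp2:2 pp3:2
Op 2: fork(P1) -> P2. 4 ppages; refcounts: pp0:3 pp1:3 pp2:3 pp3:3
Op 3: fork(P1) -> P3. 4 ppages; refcounts: pp0:4 pp1:4 pp2:4 pp3:4
Op 4: write(P0, v3, 132). refcount(pp3)=4>1 -> COPY to pp4. 5 ppages; refcounts: pp0:4 pp1:4 pp2:4 pp3:3 pp4:1
Op 5: read(P1, v2) -> 21. No state change.
Op 6: read(P0, v0) -> 41. No state change.
Op 7: write(P1, v3, 102). refcount(pp3)=3>1 -> COPY to pp5. 6 ppages; refcounts: pp0:4 pp1:4 pp2:4 pp3:2 pp4:1 pp5:1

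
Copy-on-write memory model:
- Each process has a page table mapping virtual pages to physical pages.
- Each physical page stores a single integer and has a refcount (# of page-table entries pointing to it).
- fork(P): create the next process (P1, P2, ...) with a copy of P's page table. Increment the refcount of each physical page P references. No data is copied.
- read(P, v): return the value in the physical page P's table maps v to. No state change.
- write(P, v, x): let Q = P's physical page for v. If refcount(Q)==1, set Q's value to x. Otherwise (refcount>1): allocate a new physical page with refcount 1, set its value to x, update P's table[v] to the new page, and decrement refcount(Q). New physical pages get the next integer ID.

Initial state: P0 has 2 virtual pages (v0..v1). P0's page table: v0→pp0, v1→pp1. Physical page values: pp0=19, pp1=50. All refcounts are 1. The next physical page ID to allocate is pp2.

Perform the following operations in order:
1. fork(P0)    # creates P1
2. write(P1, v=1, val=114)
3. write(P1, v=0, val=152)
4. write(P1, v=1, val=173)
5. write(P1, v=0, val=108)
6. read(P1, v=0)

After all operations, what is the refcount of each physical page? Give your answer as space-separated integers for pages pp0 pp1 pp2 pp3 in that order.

Answer: 1 1 1 1

Derivation:
Op 1: fork(P0) -> P1. 2 ppages; refcounts: pp0:2 pp1:2
Op 2: write(P1, v1, 114). refcount(pp1)=2>1 -> COPY to pp2. 3 ppages; refcounts: pp0:2 pp1:1 pp2:1
Op 3: write(P1, v0, 152). refcount(pp0)=2>1 -> COPY to pp3. 4 ppages; refcounts: pp0:1 pp1:1 pp2:1 pp3:1
Op 4: write(P1, v1, 173). refcount(pp2)=1 -> write in place. 4 ppages; refcounts: pp0:1 pp1:1 pp2:1 pp3:1
Op 5: write(P1, v0, 108). refcount(pp3)=1 -> write in place. 4 ppages; refcounts: pp0:1 pp1:1 pp2:1 pp3:1
Op 6: read(P1, v0) -> 108. No state change.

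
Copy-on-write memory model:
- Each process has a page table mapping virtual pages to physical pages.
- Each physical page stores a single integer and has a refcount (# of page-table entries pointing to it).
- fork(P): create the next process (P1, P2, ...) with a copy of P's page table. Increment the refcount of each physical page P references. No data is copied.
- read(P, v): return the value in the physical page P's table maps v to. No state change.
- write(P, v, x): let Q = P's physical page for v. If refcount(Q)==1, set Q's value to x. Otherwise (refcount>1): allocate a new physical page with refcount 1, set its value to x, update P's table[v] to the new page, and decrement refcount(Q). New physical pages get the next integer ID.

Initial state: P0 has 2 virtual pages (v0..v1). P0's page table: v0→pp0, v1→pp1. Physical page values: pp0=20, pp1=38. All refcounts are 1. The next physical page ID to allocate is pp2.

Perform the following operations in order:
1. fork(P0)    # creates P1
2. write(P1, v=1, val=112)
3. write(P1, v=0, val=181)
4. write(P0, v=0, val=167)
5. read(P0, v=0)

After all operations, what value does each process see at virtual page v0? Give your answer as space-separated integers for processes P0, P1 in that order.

Op 1: fork(P0) -> P1. 2 ppages; refcounts: pp0:2 pp1:2
Op 2: write(P1, v1, 112). refcount(pp1)=2>1 -> COPY to pp2. 3 ppages; refcounts: pp0:2 pp1:1 pp2:1
Op 3: write(P1, v0, 181). refcount(pp0)=2>1 -> COPY to pp3. 4 ppages; refcounts: pp0:1 pp1:1 pp2:1 pp3:1
Op 4: write(P0, v0, 167). refcount(pp0)=1 -> write in place. 4 ppages; refcounts: pp0:1 pp1:1 pp2:1 pp3:1
Op 5: read(P0, v0) -> 167. No state change.
P0: v0 -> pp0 = 167
P1: v0 -> pp3 = 181

Answer: 167 181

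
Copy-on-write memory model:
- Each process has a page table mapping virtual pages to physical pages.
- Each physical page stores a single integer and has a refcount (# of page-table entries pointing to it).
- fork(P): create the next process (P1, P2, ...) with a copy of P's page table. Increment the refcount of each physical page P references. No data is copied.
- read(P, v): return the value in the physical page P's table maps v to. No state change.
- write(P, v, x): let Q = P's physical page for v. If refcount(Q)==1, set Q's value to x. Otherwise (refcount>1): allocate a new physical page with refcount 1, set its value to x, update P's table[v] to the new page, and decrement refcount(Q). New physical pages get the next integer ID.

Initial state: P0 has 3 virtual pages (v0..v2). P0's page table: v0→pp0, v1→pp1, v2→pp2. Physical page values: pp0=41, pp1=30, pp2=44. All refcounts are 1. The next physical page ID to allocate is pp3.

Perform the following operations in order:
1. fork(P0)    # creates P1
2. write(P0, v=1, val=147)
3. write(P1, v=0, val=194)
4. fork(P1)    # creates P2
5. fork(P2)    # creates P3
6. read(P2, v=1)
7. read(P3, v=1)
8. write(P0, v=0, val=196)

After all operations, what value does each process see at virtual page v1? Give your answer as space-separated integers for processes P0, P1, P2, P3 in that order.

Op 1: fork(P0) -> P1. 3 ppages; refcounts: pp0:2 pp1:2 pp2:2
Op 2: write(P0, v1, 147). refcount(pp1)=2>1 -> COPY to pp3. 4 ppages; refcounts: pp0:2 pp1:1 pp2:2 pp3:1
Op 3: write(P1, v0, 194). refcount(pp0)=2>1 -> COPY to pp4. 5 ppages; refcounts: pp0:1 pp1:1 pp2:2 pp3:1 pp4:1
Op 4: fork(P1) -> P2. 5 ppages; refcounts: pp0:1 pp1:2 pp2:3 pp3:1 pp4:2
Op 5: fork(P2) -> P3. 5 ppages; refcounts: pp0:1 pp1:3 pp2:4 pp3:1 pp4:3
Op 6: read(P2, v1) -> 30. No state change.
Op 7: read(P3, v1) -> 30. No state change.
Op 8: write(P0, v0, 196). refcount(pp0)=1 -> write in place. 5 ppages; refcounts: pp0:1 pp1:3 pp2:4 pp3:1 pp4:3
P0: v1 -> pp3 = 147
P1: v1 -> pp1 = 30
P2: v1 -> pp1 = 30
P3: v1 -> pp1 = 30

Answer: 147 30 30 30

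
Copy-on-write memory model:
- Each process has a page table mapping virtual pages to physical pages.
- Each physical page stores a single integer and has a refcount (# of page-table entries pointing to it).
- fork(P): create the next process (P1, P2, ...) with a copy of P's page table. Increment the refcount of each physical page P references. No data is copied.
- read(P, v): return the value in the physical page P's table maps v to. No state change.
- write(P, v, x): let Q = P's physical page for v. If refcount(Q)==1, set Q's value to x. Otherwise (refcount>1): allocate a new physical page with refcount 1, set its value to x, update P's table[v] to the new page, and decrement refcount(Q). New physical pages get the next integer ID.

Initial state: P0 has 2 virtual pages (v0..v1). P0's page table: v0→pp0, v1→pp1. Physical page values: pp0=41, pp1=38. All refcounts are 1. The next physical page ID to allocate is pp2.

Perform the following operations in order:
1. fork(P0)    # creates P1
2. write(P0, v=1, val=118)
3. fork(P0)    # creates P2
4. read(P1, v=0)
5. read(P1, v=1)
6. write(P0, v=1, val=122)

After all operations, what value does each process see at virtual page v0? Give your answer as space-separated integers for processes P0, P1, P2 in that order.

Answer: 41 41 41

Derivation:
Op 1: fork(P0) -> P1. 2 ppages; refcounts: pp0:2 pp1:2
Op 2: write(P0, v1, 118). refcount(pp1)=2>1 -> COPY to pp2. 3 ppages; refcounts: pp0:2 pp1:1 pp2:1
Op 3: fork(P0) -> P2. 3 ppages; refcounts: pp0:3 pp1:1 pp2:2
Op 4: read(P1, v0) -> 41. No state change.
Op 5: read(P1, v1) -> 38. No state change.
Op 6: write(P0, v1, 122). refcount(pp2)=2>1 -> COPY to pp3. 4 ppages; refcounts: pp0:3 pp1:1 pp2:1 pp3:1
P0: v0 -> pp0 = 41
P1: v0 -> pp0 = 41
P2: v0 -> pp0 = 41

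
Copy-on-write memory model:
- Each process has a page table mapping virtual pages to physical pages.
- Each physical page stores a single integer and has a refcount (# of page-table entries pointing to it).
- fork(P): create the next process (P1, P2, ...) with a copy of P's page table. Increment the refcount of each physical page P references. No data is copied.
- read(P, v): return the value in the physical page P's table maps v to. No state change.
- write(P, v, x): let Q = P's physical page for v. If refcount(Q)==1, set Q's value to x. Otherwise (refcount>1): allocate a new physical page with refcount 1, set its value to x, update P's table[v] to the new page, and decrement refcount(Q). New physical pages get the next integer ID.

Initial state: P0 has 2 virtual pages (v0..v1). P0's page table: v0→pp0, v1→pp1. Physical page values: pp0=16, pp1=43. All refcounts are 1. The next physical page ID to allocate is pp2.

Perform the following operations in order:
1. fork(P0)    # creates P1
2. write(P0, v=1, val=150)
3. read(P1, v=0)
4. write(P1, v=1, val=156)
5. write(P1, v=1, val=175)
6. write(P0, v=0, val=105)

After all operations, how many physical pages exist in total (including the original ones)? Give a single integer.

Op 1: fork(P0) -> P1. 2 ppages; refcounts: pp0:2 pp1:2
Op 2: write(P0, v1, 150). refcount(pp1)=2>1 -> COPY to pp2. 3 ppages; refcounts: pp0:2 pp1:1 pp2:1
Op 3: read(P1, v0) -> 16. No state change.
Op 4: write(P1, v1, 156). refcount(pp1)=1 -> write in place. 3 ppages; refcounts: pp0:2 pp1:1 pp2:1
Op 5: write(P1, v1, 175). refcount(pp1)=1 -> write in place. 3 ppages; refcounts: pp0:2 pp1:1 pp2:1
Op 6: write(P0, v0, 105). refcount(pp0)=2>1 -> COPY to pp3. 4 ppages; refcounts: pp0:1 pp1:1 pp2:1 pp3:1

Answer: 4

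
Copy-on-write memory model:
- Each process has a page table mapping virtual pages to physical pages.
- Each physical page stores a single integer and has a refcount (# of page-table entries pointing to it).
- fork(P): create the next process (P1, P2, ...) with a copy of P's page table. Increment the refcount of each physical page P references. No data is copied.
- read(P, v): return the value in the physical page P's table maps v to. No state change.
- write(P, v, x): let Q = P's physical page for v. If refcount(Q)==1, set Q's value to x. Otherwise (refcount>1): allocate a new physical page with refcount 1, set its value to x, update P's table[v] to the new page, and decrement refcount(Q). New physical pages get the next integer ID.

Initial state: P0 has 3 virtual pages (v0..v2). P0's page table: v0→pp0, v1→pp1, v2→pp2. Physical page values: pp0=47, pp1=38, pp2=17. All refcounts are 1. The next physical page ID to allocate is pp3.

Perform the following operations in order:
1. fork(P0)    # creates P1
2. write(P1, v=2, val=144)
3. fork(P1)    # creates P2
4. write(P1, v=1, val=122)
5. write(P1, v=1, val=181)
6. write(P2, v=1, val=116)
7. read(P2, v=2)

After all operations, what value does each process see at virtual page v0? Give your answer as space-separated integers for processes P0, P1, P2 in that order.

Op 1: fork(P0) -> P1. 3 ppages; refcounts: pp0:2 pp1:2 pp2:2
Op 2: write(P1, v2, 144). refcount(pp2)=2>1 -> COPY to pp3. 4 ppages; refcounts: pp0:2 pp1:2 pp2:1 pp3:1
Op 3: fork(P1) -> P2. 4 ppages; refcounts: pp0:3 pp1:3 pp2:1 pp3:2
Op 4: write(P1, v1, 122). refcount(pp1)=3>1 -> COPY to pp4. 5 ppages; refcounts: pp0:3 pp1:2 pp2:1 pp3:2 pp4:1
Op 5: write(P1, v1, 181). refcount(pp4)=1 -> write in place. 5 ppages; refcounts: pp0:3 pp1:2 pp2:1 pp3:2 pp4:1
Op 6: write(P2, v1, 116). refcount(pp1)=2>1 -> COPY to pp5. 6 ppages; refcounts: pp0:3 pp1:1 pp2:1 pp3:2 pp4:1 pp5:1
Op 7: read(P2, v2) -> 144. No state change.
P0: v0 -> pp0 = 47
P1: v0 -> pp0 = 47
P2: v0 -> pp0 = 47

Answer: 47 47 47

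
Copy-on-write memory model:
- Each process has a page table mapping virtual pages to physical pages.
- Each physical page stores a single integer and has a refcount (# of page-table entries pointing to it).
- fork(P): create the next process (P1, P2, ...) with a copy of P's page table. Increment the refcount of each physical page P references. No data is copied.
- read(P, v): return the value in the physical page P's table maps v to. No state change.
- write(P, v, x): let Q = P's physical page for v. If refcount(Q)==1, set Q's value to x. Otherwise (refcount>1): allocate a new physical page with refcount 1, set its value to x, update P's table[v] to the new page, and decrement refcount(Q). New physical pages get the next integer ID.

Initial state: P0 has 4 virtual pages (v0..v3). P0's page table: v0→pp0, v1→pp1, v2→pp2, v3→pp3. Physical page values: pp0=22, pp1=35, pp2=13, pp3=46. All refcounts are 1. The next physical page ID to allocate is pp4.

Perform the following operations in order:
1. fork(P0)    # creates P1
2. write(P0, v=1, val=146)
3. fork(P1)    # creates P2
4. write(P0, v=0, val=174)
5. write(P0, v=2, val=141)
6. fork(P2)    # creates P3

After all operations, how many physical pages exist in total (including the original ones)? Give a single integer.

Answer: 7

Derivation:
Op 1: fork(P0) -> P1. 4 ppages; refcounts: pp0:2 pp1:2 pp2:2 pp3:2
Op 2: write(P0, v1, 146). refcount(pp1)=2>1 -> COPY to pp4. 5 ppages; refcounts: pp0:2 pp1:1 pp2:2 pp3:2 pp4:1
Op 3: fork(P1) -> P2. 5 ppages; refcounts: pp0:3 pp1:2 pp2:3 pp3:3 pp4:1
Op 4: write(P0, v0, 174). refcount(pp0)=3>1 -> COPY to pp5. 6 ppages; refcounts: pp0:2 pp1:2 pp2:3 pp3:3 pp4:1 pp5:1
Op 5: write(P0, v2, 141). refcount(pp2)=3>1 -> COPY to pp6. 7 ppages; refcounts: pp0:2 pp1:2 pp2:2 pp3:3 pp4:1 pp5:1 pp6:1
Op 6: fork(P2) -> P3. 7 ppages; refcounts: pp0:3 pp1:3 pp2:3 pp3:4 pp4:1 pp5:1 pp6:1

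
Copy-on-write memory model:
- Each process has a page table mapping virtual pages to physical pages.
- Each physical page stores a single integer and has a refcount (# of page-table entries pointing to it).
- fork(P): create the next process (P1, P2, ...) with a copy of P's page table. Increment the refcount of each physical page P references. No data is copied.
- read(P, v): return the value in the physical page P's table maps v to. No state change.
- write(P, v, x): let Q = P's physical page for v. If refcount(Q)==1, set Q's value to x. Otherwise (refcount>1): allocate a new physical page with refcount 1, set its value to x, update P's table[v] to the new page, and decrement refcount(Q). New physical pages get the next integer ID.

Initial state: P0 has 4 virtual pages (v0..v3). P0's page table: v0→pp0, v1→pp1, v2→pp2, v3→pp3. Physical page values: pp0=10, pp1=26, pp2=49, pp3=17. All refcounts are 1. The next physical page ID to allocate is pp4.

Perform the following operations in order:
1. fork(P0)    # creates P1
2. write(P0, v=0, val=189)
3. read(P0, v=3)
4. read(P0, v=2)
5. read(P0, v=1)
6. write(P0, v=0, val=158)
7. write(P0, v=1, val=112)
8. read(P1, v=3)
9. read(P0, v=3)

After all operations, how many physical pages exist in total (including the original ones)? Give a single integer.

Op 1: fork(P0) -> P1. 4 ppages; refcounts: pp0:2 pp1:2 pp2:2 pp3:2
Op 2: write(P0, v0, 189). refcount(pp0)=2>1 -> COPY to pp4. 5 ppages; refcounts: pp0:1 pp1:2 pp2:2 pp3:2 pp4:1
Op 3: read(P0, v3) -> 17. No state change.
Op 4: read(P0, v2) -> 49. No state change.
Op 5: read(P0, v1) -> 26. No state change.
Op 6: write(P0, v0, 158). refcount(pp4)=1 -> write in place. 5 ppages; refcounts: pp0:1 pp1:2 pp2:2 pp3:2 pp4:1
Op 7: write(P0, v1, 112). refcount(pp1)=2>1 -> COPY to pp5. 6 ppages; refcounts: pp0:1 pp1:1 pp2:2 pp3:2 pp4:1 pp5:1
Op 8: read(P1, v3) -> 17. No state change.
Op 9: read(P0, v3) -> 17. No state change.

Answer: 6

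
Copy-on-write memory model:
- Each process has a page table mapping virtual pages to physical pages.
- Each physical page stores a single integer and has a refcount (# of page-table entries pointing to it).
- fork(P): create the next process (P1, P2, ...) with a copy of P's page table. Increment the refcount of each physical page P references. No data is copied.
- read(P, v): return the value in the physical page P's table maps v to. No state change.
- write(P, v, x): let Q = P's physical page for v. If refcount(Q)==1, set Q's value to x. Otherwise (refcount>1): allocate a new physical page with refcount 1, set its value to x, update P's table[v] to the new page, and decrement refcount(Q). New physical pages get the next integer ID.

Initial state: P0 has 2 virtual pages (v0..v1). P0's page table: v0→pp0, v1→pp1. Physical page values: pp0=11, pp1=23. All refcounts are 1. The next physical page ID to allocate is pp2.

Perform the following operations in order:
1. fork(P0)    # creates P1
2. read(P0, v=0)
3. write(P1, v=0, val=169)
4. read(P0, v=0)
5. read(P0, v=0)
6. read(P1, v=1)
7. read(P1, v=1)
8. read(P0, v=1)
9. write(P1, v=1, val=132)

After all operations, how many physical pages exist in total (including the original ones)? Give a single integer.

Answer: 4

Derivation:
Op 1: fork(P0) -> P1. 2 ppages; refcounts: pp0:2 pp1:2
Op 2: read(P0, v0) -> 11. No state change.
Op 3: write(P1, v0, 169). refcount(pp0)=2>1 -> COPY to pp2. 3 ppages; refcounts: pp0:1 pp1:2 pp2:1
Op 4: read(P0, v0) -> 11. No state change.
Op 5: read(P0, v0) -> 11. No state change.
Op 6: read(P1, v1) -> 23. No state change.
Op 7: read(P1, v1) -> 23. No state change.
Op 8: read(P0, v1) -> 23. No state change.
Op 9: write(P1, v1, 132). refcount(pp1)=2>1 -> COPY to pp3. 4 ppages; refcounts: pp0:1 pp1:1 pp2:1 pp3:1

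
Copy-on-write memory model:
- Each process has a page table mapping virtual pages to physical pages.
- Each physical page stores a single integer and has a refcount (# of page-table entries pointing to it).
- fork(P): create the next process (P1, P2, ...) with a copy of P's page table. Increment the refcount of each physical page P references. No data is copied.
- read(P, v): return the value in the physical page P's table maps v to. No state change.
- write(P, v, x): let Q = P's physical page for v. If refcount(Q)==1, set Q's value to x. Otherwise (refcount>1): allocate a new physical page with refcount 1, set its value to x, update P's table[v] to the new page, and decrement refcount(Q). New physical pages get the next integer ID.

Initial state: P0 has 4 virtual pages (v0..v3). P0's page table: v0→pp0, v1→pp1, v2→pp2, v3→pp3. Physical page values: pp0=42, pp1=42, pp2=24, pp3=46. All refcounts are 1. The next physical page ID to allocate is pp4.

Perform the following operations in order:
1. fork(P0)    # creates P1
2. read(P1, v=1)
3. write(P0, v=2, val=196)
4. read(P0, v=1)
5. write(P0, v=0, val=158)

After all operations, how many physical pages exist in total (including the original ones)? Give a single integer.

Answer: 6

Derivation:
Op 1: fork(P0) -> P1. 4 ppages; refcounts: pp0:2 pp1:2 pp2:2 pp3:2
Op 2: read(P1, v1) -> 42. No state change.
Op 3: write(P0, v2, 196). refcount(pp2)=2>1 -> COPY to pp4. 5 ppages; refcounts: pp0:2 pp1:2 pp2:1 pp3:2 pp4:1
Op 4: read(P0, v1) -> 42. No state change.
Op 5: write(P0, v0, 158). refcount(pp0)=2>1 -> COPY to pp5. 6 ppages; refcounts: pp0:1 pp1:2 pp2:1 pp3:2 pp4:1 pp5:1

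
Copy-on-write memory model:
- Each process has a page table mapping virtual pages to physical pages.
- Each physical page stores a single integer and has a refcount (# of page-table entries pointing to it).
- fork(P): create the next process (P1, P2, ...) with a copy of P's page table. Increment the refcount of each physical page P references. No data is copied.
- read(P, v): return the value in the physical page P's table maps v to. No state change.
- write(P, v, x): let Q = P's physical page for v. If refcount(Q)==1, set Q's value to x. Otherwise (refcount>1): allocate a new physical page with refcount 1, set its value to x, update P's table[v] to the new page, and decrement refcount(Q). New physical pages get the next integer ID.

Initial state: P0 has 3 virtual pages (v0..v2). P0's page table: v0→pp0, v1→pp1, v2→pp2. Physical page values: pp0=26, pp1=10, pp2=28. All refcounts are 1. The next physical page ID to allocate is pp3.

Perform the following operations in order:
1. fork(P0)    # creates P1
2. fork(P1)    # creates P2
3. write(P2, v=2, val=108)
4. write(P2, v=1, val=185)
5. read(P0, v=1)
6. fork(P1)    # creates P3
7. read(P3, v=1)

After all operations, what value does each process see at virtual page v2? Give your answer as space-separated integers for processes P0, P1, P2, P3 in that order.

Answer: 28 28 108 28

Derivation:
Op 1: fork(P0) -> P1. 3 ppages; refcounts: pp0:2 pp1:2 pp2:2
Op 2: fork(P1) -> P2. 3 ppages; refcounts: pp0:3 pp1:3 pp2:3
Op 3: write(P2, v2, 108). refcount(pp2)=3>1 -> COPY to pp3. 4 ppages; refcounts: pp0:3 pp1:3 pp2:2 pp3:1
Op 4: write(P2, v1, 185). refcount(pp1)=3>1 -> COPY to pp4. 5 ppages; refcounts: pp0:3 pp1:2 pp2:2 pp3:1 pp4:1
Op 5: read(P0, v1) -> 10. No state change.
Op 6: fork(P1) -> P3. 5 ppages; refcounts: pp0:4 pp1:3 pp2:3 pp3:1 pp4:1
Op 7: read(P3, v1) -> 10. No state change.
P0: v2 -> pp2 = 28
P1: v2 -> pp2 = 28
P2: v2 -> pp3 = 108
P3: v2 -> pp2 = 28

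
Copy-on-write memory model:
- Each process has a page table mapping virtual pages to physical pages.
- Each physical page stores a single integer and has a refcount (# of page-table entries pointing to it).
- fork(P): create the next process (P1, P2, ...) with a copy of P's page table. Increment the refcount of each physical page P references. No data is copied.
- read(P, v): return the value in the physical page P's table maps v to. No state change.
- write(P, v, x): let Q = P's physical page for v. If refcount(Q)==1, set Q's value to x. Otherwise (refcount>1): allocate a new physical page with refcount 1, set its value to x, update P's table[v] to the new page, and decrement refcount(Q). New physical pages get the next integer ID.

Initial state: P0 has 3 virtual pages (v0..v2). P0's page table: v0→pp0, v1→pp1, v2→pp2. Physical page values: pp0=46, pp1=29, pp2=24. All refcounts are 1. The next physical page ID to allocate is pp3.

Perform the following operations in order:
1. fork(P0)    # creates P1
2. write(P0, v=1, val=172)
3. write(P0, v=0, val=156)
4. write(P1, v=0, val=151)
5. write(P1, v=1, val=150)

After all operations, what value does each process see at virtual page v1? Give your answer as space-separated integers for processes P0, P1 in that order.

Op 1: fork(P0) -> P1. 3 ppages; refcounts: pp0:2 pp1:2 pp2:2
Op 2: write(P0, v1, 172). refcount(pp1)=2>1 -> COPY to pp3. 4 ppages; refcounts: pp0:2 pp1:1 pp2:2 pp3:1
Op 3: write(P0, v0, 156). refcount(pp0)=2>1 -> COPY to pp4. 5 ppages; refcounts: pp0:1 pp1:1 pp2:2 pp3:1 pp4:1
Op 4: write(P1, v0, 151). refcount(pp0)=1 -> write in place. 5 ppages; refcounts: pp0:1 pp1:1 pp2:2 pp3:1 pp4:1
Op 5: write(P1, v1, 150). refcount(pp1)=1 -> write in place. 5 ppages; refcounts: pp0:1 pp1:1 pp2:2 pp3:1 pp4:1
P0: v1 -> pp3 = 172
P1: v1 -> pp1 = 150

Answer: 172 150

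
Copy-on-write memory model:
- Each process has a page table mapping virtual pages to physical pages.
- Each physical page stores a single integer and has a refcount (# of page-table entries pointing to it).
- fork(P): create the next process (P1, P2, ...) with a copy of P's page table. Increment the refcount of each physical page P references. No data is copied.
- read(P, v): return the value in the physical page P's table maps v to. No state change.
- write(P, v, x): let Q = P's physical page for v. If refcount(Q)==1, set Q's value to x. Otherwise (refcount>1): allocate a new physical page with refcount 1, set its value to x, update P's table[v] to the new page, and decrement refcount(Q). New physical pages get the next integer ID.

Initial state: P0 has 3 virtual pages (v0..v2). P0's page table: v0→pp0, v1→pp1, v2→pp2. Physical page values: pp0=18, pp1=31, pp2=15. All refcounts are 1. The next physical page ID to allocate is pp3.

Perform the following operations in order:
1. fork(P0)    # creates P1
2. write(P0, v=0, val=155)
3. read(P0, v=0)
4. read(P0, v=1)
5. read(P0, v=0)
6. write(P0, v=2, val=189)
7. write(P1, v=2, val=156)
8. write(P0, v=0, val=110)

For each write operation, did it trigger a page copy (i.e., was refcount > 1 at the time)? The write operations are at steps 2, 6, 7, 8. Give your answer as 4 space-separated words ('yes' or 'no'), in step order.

Op 1: fork(P0) -> P1. 3 ppages; refcounts: pp0:2 pp1:2 pp2:2
Op 2: write(P0, v0, 155). refcount(pp0)=2>1 -> COPY to pp3. 4 ppages; refcounts: pp0:1 pp1:2 pp2:2 pp3:1
Op 3: read(P0, v0) -> 155. No state change.
Op 4: read(P0, v1) -> 31. No state change.
Op 5: read(P0, v0) -> 155. No state change.
Op 6: write(P0, v2, 189). refcount(pp2)=2>1 -> COPY to pp4. 5 ppages; refcounts: pp0:1 pp1:2 pp2:1 pp3:1 pp4:1
Op 7: write(P1, v2, 156). refcount(pp2)=1 -> write in place. 5 ppages; refcounts: pp0:1 pp1:2 pp2:1 pp3:1 pp4:1
Op 8: write(P0, v0, 110). refcount(pp3)=1 -> write in place. 5 ppages; refcounts: pp0:1 pp1:2 pp2:1 pp3:1 pp4:1

yes yes no no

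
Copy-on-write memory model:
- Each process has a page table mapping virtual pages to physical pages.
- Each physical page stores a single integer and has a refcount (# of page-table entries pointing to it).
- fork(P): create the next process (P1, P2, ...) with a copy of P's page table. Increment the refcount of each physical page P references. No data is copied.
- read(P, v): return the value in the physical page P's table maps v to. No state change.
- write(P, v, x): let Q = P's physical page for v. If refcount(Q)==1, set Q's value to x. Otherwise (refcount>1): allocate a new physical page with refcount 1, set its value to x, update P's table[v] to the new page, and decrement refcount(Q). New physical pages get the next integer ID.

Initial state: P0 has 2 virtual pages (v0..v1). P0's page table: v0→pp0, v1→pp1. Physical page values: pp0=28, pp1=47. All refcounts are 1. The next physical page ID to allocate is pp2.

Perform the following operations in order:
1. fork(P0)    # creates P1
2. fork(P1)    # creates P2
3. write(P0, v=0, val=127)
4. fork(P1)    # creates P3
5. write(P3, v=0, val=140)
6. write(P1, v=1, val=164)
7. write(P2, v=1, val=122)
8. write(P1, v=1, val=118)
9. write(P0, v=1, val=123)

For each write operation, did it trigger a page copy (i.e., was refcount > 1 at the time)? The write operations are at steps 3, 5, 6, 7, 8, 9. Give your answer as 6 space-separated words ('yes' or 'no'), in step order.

Op 1: fork(P0) -> P1. 2 ppages; refcounts: pp0:2 pp1:2
Op 2: fork(P1) -> P2. 2 ppages; refcounts: pp0:3 pp1:3
Op 3: write(P0, v0, 127). refcount(pp0)=3>1 -> COPY to pp2. 3 ppages; refcounts: pp0:2 pp1:3 pp2:1
Op 4: fork(P1) -> P3. 3 ppages; refcounts: pp0:3 pp1:4 pp2:1
Op 5: write(P3, v0, 140). refcount(pp0)=3>1 -> COPY to pp3. 4 ppages; refcounts: pp0:2 pp1:4 pp2:1 pp3:1
Op 6: write(P1, v1, 164). refcount(pp1)=4>1 -> COPY to pp4. 5 ppages; refcounts: pp0:2 pp1:3 pp2:1 pp3:1 pp4:1
Op 7: write(P2, v1, 122). refcount(pp1)=3>1 -> COPY to pp5. 6 ppages; refcounts: pp0:2 pp1:2 pp2:1 pp3:1 pp4:1 pp5:1
Op 8: write(P1, v1, 118). refcount(pp4)=1 -> write in place. 6 ppages; refcounts: pp0:2 pp1:2 pp2:1 pp3:1 pp4:1 pp5:1
Op 9: write(P0, v1, 123). refcount(pp1)=2>1 -> COPY to pp6. 7 ppages; refcounts: pp0:2 pp1:1 pp2:1 pp3:1 pp4:1 pp5:1 pp6:1

yes yes yes yes no yes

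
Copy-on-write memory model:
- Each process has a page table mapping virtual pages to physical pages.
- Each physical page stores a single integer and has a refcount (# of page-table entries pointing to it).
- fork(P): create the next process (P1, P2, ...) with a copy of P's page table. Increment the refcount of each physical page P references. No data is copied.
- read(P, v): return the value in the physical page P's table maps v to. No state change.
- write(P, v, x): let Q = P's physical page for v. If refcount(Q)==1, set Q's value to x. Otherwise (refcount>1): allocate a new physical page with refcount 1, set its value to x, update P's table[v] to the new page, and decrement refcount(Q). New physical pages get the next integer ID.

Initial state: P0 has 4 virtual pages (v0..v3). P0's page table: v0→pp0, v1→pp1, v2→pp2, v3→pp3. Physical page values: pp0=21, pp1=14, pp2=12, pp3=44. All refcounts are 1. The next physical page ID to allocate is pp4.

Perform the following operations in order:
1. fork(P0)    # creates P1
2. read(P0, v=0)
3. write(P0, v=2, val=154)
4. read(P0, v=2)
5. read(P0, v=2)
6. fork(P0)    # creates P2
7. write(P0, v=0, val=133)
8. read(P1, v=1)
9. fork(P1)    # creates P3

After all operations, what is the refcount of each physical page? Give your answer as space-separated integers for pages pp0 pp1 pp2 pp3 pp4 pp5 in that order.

Answer: 3 4 2 4 2 1

Derivation:
Op 1: fork(P0) -> P1. 4 ppages; refcounts: pp0:2 pp1:2 pp2:2 pp3:2
Op 2: read(P0, v0) -> 21. No state change.
Op 3: write(P0, v2, 154). refcount(pp2)=2>1 -> COPY to pp4. 5 ppages; refcounts: pp0:2 pp1:2 pp2:1 pp3:2 pp4:1
Op 4: read(P0, v2) -> 154. No state change.
Op 5: read(P0, v2) -> 154. No state change.
Op 6: fork(P0) -> P2. 5 ppages; refcounts: pp0:3 pp1:3 pp2:1 pp3:3 pp4:2
Op 7: write(P0, v0, 133). refcount(pp0)=3>1 -> COPY to pp5. 6 ppages; refcounts: pp0:2 pp1:3 pp2:1 pp3:3 pp4:2 pp5:1
Op 8: read(P1, v1) -> 14. No state change.
Op 9: fork(P1) -> P3. 6 ppages; refcounts: pp0:3 pp1:4 pp2:2 pp3:4 pp4:2 pp5:1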